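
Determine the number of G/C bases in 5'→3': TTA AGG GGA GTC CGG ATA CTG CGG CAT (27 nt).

C=5, A=6, G=10, T=6
G+C = 10 + 5 = 15

15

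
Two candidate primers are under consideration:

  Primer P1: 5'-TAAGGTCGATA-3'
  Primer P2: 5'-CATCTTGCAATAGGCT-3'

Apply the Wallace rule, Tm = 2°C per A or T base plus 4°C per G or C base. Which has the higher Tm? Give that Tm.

Primer P2, 46°C

Primer P1: A+T=7, G+C=4 → Tm = 2(7)+4(4) = 30°C
Primer P2: A+T=9, G+C=7 → Tm = 2(9)+4(7) = 46°C
30°C vs 46°C → primer P2 is higher.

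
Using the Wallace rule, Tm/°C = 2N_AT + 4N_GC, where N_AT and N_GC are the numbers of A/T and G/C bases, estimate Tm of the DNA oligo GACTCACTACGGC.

42°C

Scanning the sequence gives A=3, G=3, T=2, C=5.
AT pairs contribute 5, GC pairs contribute 8.
Tm = 4·8 + 2·5 = 32 + 10 = 42°C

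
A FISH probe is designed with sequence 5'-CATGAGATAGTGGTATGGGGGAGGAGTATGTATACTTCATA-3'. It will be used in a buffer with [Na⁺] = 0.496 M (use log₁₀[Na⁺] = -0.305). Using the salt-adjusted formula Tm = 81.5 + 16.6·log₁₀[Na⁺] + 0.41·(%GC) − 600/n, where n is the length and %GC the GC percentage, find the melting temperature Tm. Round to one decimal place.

Length n = 41. Base counts: C=3, T=12, G=14, A=12
G+C = 17, so %GC = 17/41 × 100 = 41.463%
Salt term: 16.6 × (-0.305) = -5.063
GC term: 0.41 × 41.463 = 17; length term: −600/41 = −14.634
Tm = 81.5 + (-5.063) + 17 − 14.634 = 78.803 → 78.8°C

78.8°C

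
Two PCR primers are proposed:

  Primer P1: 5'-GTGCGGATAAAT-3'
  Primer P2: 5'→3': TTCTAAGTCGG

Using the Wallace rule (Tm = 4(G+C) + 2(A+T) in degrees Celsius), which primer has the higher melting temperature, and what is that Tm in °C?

Primer P1, 34°C

Primer P1: A+T=7, G+C=5 → Tm = 2(7)+4(5) = 34°C
Primer P2: A+T=6, G+C=5 → Tm = 2(6)+4(5) = 32°C
34°C vs 32°C → primer P1 is higher.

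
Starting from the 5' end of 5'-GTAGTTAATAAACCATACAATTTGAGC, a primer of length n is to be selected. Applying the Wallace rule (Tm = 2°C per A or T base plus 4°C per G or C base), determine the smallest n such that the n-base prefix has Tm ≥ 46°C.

n = 18

First 17 bases: GTAGTTAATAAACCATA → Tm = 42°C (< 46°C)
First 18 bases: GTAGTTAATAAACCATAC → Tm = 46°C (≥ 46°C)
Since every base adds ≥2°C, Tm only increases with n, so the threshold is first crossed at n = 18.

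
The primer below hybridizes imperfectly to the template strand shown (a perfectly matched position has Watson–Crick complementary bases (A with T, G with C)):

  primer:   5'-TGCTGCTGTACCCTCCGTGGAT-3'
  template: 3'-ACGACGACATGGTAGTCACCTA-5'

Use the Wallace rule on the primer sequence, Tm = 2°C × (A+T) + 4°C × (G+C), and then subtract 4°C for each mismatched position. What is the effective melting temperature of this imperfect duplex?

62°C

Primer base counts: A=2, T=7, G=6, C=7 → A+T=9, G+C=13
Perfect-match Tm = 2(9) + 4(13) = 18 + 52 = 70°C
Mismatches (positions where the bases are not complementary): 2 (at positions 13, 16)
Effective Tm = 70 − 2×4 = 70 − 8 = 62°C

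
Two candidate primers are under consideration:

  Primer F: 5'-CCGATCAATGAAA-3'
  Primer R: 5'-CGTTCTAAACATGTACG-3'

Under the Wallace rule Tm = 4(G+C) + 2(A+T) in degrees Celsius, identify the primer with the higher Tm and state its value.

Primer F: A+T=8, G+C=5 → Tm = 2(8)+4(5) = 36°C
Primer R: A+T=10, G+C=7 → Tm = 2(10)+4(7) = 48°C
36°C vs 48°C → primer R is higher.

Primer R, 48°C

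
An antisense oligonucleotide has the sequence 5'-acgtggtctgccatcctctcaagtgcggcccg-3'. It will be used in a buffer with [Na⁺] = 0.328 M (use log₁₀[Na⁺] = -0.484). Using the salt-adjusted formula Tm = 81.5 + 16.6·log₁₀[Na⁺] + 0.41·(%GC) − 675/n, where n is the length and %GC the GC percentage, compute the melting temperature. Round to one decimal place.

Length n = 32. T=7, C=12, G=9, A=4
G+C = 21, so %GC = 21/32 × 100 = 65.625%
Salt term: 16.6 × (-0.484) = -8.034
GC term: 0.41 × 65.625 = 26.906; length term: −675/32 = −21.094
Tm = 81.5 + (-8.034) + 26.906 − 21.094 = 79.278 → 79.3°C

79.3°C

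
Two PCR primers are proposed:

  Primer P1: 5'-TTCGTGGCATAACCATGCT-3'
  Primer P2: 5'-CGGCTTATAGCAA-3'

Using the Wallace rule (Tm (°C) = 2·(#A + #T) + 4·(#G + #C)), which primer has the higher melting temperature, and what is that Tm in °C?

Primer P1: A+T=10, G+C=9 → Tm = 2(10)+4(9) = 56°C
Primer P2: A+T=7, G+C=6 → Tm = 2(7)+4(6) = 38°C
56°C vs 38°C → primer P1 is higher.

Primer P1, 56°C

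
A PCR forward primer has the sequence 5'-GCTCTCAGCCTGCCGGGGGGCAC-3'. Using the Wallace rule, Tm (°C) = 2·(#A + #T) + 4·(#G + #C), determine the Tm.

82°C

Counting bases: C=9, T=3, G=9, A=2
AT pairs contribute 5, GC pairs contribute 18.
Tm = 4·18 + 2·5 = 72 + 10 = 82°C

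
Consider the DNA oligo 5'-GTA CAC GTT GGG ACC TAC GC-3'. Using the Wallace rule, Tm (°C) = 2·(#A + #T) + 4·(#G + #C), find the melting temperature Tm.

G=6, A=4, C=6, T=4
AT pairs contribute 8, GC pairs contribute 12.
Tm = 4·12 + 2·8 = 48 + 16 = 64°C

64°C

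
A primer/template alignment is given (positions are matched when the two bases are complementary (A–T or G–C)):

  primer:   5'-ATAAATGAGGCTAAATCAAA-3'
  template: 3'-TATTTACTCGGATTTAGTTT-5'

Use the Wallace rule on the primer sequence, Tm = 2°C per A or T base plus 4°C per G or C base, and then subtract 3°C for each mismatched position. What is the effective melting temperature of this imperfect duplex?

47°C

Primer base counts: A=11, T=4, G=3, C=2 → A+T=15, G+C=5
Perfect-match Tm = 2(15) + 4(5) = 30 + 20 = 50°C
Mismatches (positions where the bases are not complementary): 1 (at position 10)
Effective Tm = 50 − 1×3 = 50 − 3 = 47°C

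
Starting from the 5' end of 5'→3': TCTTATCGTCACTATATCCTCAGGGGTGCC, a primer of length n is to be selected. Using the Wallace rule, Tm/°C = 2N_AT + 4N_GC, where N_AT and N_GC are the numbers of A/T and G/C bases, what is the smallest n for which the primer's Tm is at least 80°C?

First 27 bases: TCTTATCGTCACTATATCCTCAGGGGT → Tm = 78°C (< 80°C)
First 28 bases: TCTTATCGTCACTATATCCTCAGGGGTG → Tm = 82°C (≥ 80°C)
Since every base adds ≥2°C, Tm only increases with n, so the threshold is first crossed at n = 28.

n = 28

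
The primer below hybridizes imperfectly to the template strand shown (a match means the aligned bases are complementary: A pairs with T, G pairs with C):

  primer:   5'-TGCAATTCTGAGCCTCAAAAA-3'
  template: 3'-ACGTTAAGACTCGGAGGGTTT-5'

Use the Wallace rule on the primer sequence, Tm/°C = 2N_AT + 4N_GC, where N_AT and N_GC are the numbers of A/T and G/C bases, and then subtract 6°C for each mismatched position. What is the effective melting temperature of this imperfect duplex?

Primer base counts: A=8, T=5, G=3, C=5 → A+T=13, G+C=8
Perfect-match Tm = 2(13) + 4(8) = 26 + 32 = 58°C
Mismatches (positions where the bases are not complementary): 2 (at positions 17, 18)
Effective Tm = 58 − 2×6 = 58 − 12 = 46°C

46°C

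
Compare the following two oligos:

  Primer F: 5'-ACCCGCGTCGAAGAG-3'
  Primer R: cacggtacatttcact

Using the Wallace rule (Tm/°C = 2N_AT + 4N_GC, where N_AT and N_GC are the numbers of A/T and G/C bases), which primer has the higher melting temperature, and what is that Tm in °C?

Primer F, 50°C

Primer F: A+T=5, G+C=10 → Tm = 2(5)+4(10) = 50°C
Primer R: A+T=9, G+C=7 → Tm = 2(9)+4(7) = 46°C
50°C vs 46°C → primer F is higher.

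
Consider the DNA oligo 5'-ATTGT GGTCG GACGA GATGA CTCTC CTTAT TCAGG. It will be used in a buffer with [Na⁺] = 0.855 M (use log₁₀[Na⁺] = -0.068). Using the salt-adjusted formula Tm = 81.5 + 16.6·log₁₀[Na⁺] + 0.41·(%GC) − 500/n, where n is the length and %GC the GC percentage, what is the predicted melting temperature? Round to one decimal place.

86.0°C

Length n = 35. Scanning the sequence gives C=7, T=11, G=10, A=7.
G+C = 17, so %GC = 17/35 × 100 = 48.571%
Salt term: 16.6 × (-0.068) = -1.129
GC term: 0.41 × 48.571 = 19.914; length term: −500/35 = −14.286
Tm = 81.5 + (-1.129) + 19.914 − 14.286 = 85.999 → 86.0°C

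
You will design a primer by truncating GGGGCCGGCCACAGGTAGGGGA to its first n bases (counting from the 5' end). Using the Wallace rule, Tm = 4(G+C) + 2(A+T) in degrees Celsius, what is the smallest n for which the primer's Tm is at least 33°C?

n = 9

First 8 bases: GGGGCCGG → Tm = 32°C (< 33°C)
First 9 bases: GGGGCCGGC → Tm = 36°C (≥ 33°C)
Since every base adds ≥2°C, Tm only increases with n, so the threshold is first crossed at n = 9.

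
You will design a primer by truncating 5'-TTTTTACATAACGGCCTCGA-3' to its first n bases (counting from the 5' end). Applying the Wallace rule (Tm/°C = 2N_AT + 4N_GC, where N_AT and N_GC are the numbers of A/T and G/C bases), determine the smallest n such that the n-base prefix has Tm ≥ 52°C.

First 18 bases: TTTTTACATAACGGCCTC → Tm = 50°C (< 52°C)
First 19 bases: TTTTTACATAACGGCCTCG → Tm = 54°C (≥ 52°C)
Since every base adds ≥2°C, Tm only increases with n, so the threshold is first crossed at n = 19.

n = 19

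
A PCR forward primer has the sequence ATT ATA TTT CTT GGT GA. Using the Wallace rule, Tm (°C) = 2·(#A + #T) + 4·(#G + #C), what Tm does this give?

42°C

Base counts: A=4, C=1, G=3, T=9
So N_AT = 13 and N_GC = 4.
Tm = 2×13 + 4×4 = 42°C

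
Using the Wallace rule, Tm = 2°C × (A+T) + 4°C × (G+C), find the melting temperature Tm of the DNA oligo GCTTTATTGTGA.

32°C

Base counts: C=1, T=6, G=3, A=2
So N_AT = 8 and N_GC = 4.
Tm = 2×8 + 4×4 = 32°C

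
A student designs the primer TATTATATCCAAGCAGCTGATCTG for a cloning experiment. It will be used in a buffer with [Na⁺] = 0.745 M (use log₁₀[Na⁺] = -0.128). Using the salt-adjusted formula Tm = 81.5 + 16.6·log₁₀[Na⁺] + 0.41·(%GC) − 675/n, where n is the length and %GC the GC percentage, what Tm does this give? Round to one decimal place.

66.6°C

Length n = 24. Scanning the sequence gives C=5, G=4, A=7, T=8.
G+C = 9, so %GC = 9/24 × 100 = 37.5%
Salt term: 16.6 × (-0.128) = -2.125
GC term: 0.41 × 37.5 = 15.375; length term: −675/24 = −28.125
Tm = 81.5 + (-2.125) + 15.375 − 28.125 = 66.625 → 66.6°C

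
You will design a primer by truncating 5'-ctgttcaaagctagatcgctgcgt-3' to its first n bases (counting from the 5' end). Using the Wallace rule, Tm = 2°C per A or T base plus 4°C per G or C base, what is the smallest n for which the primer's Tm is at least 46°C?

First 16 bases: CTGTTCAAAGCTAGAT → Tm = 44°C (< 46°C)
First 17 bases: CTGTTCAAAGCTAGATC → Tm = 48°C (≥ 46°C)
Each additional base adds 2°C (A/T) or 4°C (G/C), so Tm is non-decreasing in n; n = 17 is the first length to reach 46°C.

n = 17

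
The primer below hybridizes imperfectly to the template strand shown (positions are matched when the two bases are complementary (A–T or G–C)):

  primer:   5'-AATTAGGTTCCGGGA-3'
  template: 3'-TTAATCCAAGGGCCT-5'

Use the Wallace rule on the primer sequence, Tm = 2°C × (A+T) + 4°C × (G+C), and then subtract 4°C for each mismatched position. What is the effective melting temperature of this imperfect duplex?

Primer base counts: A=4, T=4, G=5, C=2 → A+T=8, G+C=7
Perfect-match Tm = 2(8) + 4(7) = 16 + 28 = 44°C
Mismatches (positions where the bases are not complementary): 1 (at position 12)
Effective Tm = 44 − 1×4 = 44 − 4 = 40°C

40°C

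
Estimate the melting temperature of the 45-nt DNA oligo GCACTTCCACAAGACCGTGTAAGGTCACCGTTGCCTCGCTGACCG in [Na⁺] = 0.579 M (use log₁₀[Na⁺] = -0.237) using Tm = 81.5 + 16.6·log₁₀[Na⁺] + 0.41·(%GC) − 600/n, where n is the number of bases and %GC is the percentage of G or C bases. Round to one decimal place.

Length n = 45. Counting bases: A=9, G=11, C=16, T=9
G+C = 27, so %GC = 27/45 × 100 = 60%
Salt term: 16.6 × (-0.237) = -3.934
GC term: 0.41 × 60 = 24.6; length term: −600/45 = −13.333
Tm = 81.5 + (-3.934) + 24.6 − 13.333 = 88.833 → 88.8°C

88.8°C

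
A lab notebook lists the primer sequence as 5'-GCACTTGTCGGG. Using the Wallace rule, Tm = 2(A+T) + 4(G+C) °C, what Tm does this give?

40°C

Scanning the sequence gives G=5, T=3, C=3, A=1.
AT pairs contribute 4, GC pairs contribute 8.
Tm = 4·8 + 2·4 = 32 + 8 = 40°C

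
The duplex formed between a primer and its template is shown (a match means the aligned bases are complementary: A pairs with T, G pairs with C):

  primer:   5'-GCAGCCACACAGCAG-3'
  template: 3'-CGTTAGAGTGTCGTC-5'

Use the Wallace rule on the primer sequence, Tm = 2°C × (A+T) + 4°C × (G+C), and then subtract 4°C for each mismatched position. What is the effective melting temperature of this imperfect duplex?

Primer base counts: A=5, T=0, G=4, C=6 → A+T=5, G+C=10
Perfect-match Tm = 2(5) + 4(10) = 10 + 40 = 50°C
Mismatches (positions where the bases are not complementary): 3 (at positions 4, 5, 7)
Effective Tm = 50 − 3×4 = 50 − 12 = 38°C

38°C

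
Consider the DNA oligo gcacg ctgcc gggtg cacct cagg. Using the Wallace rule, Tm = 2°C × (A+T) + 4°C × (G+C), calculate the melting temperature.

A=3, T=3, G=9, C=9
So N_AT = 6 and N_GC = 18.
Tm = 2(6) + 4(18) = 12 + 72 = 84°C

84°C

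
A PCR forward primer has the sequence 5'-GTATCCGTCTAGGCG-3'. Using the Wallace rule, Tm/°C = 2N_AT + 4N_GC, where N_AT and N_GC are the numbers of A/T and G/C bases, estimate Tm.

G=5, A=2, T=4, C=4
A+T = 6, G+C = 9
Tm = 2(6) + 4(9) = 12 + 36 = 48°C

48°C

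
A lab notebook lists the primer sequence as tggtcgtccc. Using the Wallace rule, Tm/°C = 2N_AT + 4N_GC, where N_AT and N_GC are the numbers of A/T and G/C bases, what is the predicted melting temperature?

34°C

Counting bases: T=3, C=4, A=0, G=3
AT pairs contribute 3, GC pairs contribute 7.
Tm = 2(3) + 4(7) = 6 + 28 = 34°C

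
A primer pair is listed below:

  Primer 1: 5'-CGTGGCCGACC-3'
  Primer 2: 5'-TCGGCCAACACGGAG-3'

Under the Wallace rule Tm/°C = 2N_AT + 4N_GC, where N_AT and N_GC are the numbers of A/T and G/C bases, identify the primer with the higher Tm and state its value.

Primer 2, 50°C

Primer 1: A+T=2, G+C=9 → Tm = 2(2)+4(9) = 40°C
Primer 2: A+T=5, G+C=10 → Tm = 2(5)+4(10) = 50°C
40°C vs 50°C → primer 2 is higher.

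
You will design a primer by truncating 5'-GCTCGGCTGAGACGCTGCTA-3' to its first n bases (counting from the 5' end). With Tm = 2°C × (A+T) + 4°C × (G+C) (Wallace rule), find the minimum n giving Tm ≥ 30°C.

n = 9

First 8 bases: GCTCGGCT → Tm = 28°C (< 30°C)
First 9 bases: GCTCGGCTG → Tm = 32°C (≥ 30°C)
Since every base adds ≥2°C, Tm only increases with n, so the threshold is first crossed at n = 9.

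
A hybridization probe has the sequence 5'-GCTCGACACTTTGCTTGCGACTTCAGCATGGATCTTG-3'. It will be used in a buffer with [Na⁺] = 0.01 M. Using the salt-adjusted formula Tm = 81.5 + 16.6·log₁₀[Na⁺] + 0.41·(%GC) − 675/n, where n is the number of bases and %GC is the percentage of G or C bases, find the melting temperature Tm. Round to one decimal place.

51.1°C

Length n = 37. Scanning the sequence gives C=10, G=9, A=6, T=12.
G+C = 19, so %GC = 19/37 × 100 = 51.351%
Salt term: 16.6 × (-2) = -33.2
GC term: 0.41 × 51.351 = 21.054; length term: −675/37 = −18.243
Tm = 81.5 + (-33.2) + 21.054 − 18.243 = 51.111 → 51.1°C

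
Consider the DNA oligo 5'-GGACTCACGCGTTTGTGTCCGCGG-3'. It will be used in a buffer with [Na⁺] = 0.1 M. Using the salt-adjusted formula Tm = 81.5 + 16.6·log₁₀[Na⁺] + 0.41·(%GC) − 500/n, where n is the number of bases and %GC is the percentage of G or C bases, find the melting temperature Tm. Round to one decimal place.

Length n = 24. Scanning the sequence gives C=7, G=9, A=2, T=6.
G+C = 16, so %GC = 16/24 × 100 = 66.667%
Salt term: 16.6 × (-1) = -16.6
GC term: 0.41 × 66.667 = 27.333; length term: −500/24 = −20.833
Tm = 81.5 + (-16.6) + 27.333 − 20.833 = 71.4 → 71.4°C

71.4°C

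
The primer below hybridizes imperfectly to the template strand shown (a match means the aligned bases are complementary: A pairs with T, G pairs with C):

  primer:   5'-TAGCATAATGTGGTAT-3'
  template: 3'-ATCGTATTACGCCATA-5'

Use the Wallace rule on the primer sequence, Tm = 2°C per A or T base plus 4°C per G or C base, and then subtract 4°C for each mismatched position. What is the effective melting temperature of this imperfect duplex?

38°C

Primer base counts: A=5, T=6, G=4, C=1 → A+T=11, G+C=5
Perfect-match Tm = 2(11) + 4(5) = 22 + 20 = 42°C
Mismatches (positions where the bases are not complementary): 1 (at position 11)
Effective Tm = 42 − 1×4 = 42 − 4 = 38°C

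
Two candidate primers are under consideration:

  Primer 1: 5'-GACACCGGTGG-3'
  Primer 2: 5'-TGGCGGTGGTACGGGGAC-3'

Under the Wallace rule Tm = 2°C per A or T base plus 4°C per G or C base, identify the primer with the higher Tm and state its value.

Primer 1: A+T=3, G+C=8 → Tm = 2(3)+4(8) = 38°C
Primer 2: A+T=5, G+C=13 → Tm = 2(5)+4(13) = 62°C
38°C vs 62°C → primer 2 is higher.

Primer 2, 62°C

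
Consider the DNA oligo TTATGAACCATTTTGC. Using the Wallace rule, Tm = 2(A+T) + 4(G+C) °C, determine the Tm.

Counting bases: G=2, C=3, A=4, T=7
AT pairs contribute 11, GC pairs contribute 5.
Tm = 2×11 + 4×5 = 42°C

42°C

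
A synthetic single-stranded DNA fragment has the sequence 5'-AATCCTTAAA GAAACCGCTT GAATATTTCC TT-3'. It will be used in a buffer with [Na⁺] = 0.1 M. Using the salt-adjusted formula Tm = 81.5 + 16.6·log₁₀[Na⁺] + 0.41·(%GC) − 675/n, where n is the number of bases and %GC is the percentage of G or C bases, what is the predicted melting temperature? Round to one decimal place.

56.6°C

Length n = 32. Counting bases: A=11, C=7, G=3, T=11
G+C = 10, so %GC = 10/32 × 100 = 31.25%
Salt term: 16.6 × (-1) = -16.6
GC term: 0.41 × 31.25 = 12.812; length term: −675/32 = −21.094
Tm = 81.5 + (-16.6) + 12.812 − 21.094 = 56.618 → 56.6°C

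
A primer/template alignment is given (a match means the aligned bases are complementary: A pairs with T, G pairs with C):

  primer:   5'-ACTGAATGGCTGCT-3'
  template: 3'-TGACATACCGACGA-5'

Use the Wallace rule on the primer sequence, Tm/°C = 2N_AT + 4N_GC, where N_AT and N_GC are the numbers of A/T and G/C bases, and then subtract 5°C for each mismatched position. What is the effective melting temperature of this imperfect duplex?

Primer base counts: A=3, T=4, G=4, C=3 → A+T=7, G+C=7
Perfect-match Tm = 2(7) + 4(7) = 14 + 28 = 42°C
Mismatches (positions where the bases are not complementary): 1 (at position 5)
Effective Tm = 42 − 1×5 = 42 − 5 = 37°C

37°C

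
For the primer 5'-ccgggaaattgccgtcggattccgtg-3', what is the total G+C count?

Base counts: T=6, C=7, G=9, A=4
G+C = 9 + 7 = 16

16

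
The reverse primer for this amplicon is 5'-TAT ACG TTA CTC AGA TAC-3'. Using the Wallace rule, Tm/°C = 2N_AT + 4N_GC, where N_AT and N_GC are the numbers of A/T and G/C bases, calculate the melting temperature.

T=6, G=2, A=6, C=4
A+T = 12, G+C = 6
Tm = 2(12) + 4(6) = 24 + 24 = 48°C

48°C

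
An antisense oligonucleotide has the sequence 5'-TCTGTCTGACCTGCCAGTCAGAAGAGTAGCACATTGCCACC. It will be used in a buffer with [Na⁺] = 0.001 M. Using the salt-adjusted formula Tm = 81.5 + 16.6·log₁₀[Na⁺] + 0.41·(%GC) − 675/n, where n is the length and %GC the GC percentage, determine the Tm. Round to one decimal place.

Length n = 41. Counting bases: C=13, A=10, G=9, T=9
G+C = 22, so %GC = 22/41 × 100 = 53.659%
Salt term: 16.6 × (-3) = -49.8
GC term: 0.41 × 53.659 = 22; length term: −675/41 = −16.463
Tm = 81.5 + (-49.8) + 22 − 16.463 = 37.237 → 37.2°C

37.2°C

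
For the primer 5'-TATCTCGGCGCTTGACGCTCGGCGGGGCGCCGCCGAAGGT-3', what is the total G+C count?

Scanning the sequence gives A=4, G=16, T=7, C=13.
G+C = 16 + 13 = 29

29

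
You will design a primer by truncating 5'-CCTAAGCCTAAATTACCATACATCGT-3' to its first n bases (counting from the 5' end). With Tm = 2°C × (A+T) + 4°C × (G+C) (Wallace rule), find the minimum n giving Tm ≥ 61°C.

First 22 bases: CCTAAGCCTAAATTACCATACA → Tm = 60°C (< 61°C)
First 23 bases: CCTAAGCCTAAATTACCATACAT → Tm = 62°C (≥ 61°C)
Since every base adds ≥2°C, Tm only increases with n, so the threshold is first crossed at n = 23.

n = 23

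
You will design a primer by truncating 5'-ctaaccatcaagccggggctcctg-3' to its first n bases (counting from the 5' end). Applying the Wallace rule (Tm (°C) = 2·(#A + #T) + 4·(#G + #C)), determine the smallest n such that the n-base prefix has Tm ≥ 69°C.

First 21 bases: CTAACCATCAAGCCGGGGCTC → Tm = 68°C (< 69°C)
First 22 bases: CTAACCATCAAGCCGGGGCTCC → Tm = 72°C (≥ 69°C)
Since every base adds ≥2°C, Tm only increases with n, so the threshold is first crossed at n = 22.

n = 22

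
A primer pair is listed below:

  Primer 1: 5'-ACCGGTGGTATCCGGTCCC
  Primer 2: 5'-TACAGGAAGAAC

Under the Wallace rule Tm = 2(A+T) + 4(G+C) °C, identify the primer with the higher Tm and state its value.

Primer 1, 64°C

Primer 1: A+T=6, G+C=13 → Tm = 2(6)+4(13) = 64°C
Primer 2: A+T=7, G+C=5 → Tm = 2(7)+4(5) = 34°C
64°C vs 34°C → primer 1 is higher.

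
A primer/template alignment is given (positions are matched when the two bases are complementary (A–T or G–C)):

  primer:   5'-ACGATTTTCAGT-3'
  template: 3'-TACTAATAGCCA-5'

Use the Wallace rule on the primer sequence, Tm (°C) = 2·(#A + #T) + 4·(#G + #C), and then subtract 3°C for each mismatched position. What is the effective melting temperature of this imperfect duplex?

Primer base counts: A=3, T=5, G=2, C=2 → A+T=8, G+C=4
Perfect-match Tm = 2(8) + 4(4) = 16 + 16 = 32°C
Mismatches (positions where the bases are not complementary): 3 (at positions 2, 7, 10)
Effective Tm = 32 − 3×3 = 32 − 9 = 23°C

23°C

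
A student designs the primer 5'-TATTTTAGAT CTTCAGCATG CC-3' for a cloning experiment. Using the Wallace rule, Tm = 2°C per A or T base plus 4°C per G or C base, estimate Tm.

60°C

Base counts: A=5, C=5, T=9, G=3
AT pairs contribute 14, GC pairs contribute 8.
Tm = 2×14 + 4×8 = 60°C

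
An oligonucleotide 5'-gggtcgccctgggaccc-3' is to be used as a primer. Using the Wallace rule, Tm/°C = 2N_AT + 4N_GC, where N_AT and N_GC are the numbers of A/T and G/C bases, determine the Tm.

62°C

Counting bases: A=1, G=7, C=7, T=2
A+T = 3, G+C = 14
Tm = 4·14 + 2·3 = 56 + 6 = 62°C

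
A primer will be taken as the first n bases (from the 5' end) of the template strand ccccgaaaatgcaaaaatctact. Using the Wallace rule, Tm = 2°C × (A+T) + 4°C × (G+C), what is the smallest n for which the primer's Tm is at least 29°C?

n = 10

First 9 bases: CCCCGAAAA → Tm = 28°C (< 29°C)
First 10 bases: CCCCGAAAAT → Tm = 30°C (≥ 29°C)
Since every base adds ≥2°C, Tm only increases with n, so the threshold is first crossed at n = 10.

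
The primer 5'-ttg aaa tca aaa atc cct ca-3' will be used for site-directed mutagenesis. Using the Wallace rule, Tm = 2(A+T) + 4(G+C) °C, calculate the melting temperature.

Scanning the sequence gives G=1, T=5, C=5, A=9.
AT pairs contribute 14, GC pairs contribute 6.
Tm = 2×14 + 4×6 = 52°C

52°C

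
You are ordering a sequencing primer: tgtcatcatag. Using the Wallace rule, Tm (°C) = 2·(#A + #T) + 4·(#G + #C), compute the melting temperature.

30°C

G=2, A=3, T=4, C=2
A+T = 7, G+C = 4
Tm = 4·4 + 2·7 = 16 + 14 = 30°C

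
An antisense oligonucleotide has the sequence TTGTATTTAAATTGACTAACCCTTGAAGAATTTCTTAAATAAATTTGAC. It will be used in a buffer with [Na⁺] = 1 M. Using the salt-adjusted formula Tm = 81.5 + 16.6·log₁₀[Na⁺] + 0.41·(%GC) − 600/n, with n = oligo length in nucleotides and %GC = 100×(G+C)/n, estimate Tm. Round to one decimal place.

Length n = 49. Scanning the sequence gives C=6, T=20, A=18, G=5.
G+C = 11, so %GC = 11/49 × 100 = 22.449%
Salt term: 16.6 × (0) = 0
GC term: 0.41 × 22.449 = 9.204; length term: −600/49 = −12.245
Tm = 81.5 + (0) + 9.204 − 12.245 = 78.459 → 78.5°C

78.5°C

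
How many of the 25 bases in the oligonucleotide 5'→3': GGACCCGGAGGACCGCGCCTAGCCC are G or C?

20

Base counts: A=4, T=1, G=9, C=11
G+C = 9 + 11 = 20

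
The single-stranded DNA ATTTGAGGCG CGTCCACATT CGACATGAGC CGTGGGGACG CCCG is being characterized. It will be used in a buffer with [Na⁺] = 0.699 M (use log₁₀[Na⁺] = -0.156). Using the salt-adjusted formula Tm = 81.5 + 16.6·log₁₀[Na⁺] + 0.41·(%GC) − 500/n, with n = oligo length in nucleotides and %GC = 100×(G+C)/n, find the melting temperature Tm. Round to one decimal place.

Length n = 44. Base counts: T=8, C=13, G=15, A=8
G+C = 28, so %GC = 28/44 × 100 = 63.636%
Salt term: 16.6 × (-0.156) = -2.59
GC term: 0.41 × 63.636 = 26.091; length term: −500/44 = −11.364
Tm = 81.5 + (-2.59) + 26.091 − 11.364 = 93.637 → 93.6°C

93.6°C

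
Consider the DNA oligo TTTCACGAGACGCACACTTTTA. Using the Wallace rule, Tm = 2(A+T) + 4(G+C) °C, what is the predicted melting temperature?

Base counts: C=6, T=7, G=3, A=6
AT pairs contribute 13, GC pairs contribute 9.
Tm = 2(13) + 4(9) = 26 + 36 = 62°C

62°C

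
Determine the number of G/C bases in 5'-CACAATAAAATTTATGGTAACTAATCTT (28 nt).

6

Scanning the sequence gives G=2, T=10, C=4, A=12.
Total G or C: 2 + 4 = 6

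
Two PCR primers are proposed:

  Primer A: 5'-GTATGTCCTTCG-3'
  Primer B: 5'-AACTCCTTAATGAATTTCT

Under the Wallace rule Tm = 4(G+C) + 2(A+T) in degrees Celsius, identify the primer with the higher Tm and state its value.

Primer B, 48°C

Primer A: A+T=6, G+C=6 → Tm = 2(6)+4(6) = 36°C
Primer B: A+T=14, G+C=5 → Tm = 2(14)+4(5) = 48°C
36°C vs 48°C → primer B is higher.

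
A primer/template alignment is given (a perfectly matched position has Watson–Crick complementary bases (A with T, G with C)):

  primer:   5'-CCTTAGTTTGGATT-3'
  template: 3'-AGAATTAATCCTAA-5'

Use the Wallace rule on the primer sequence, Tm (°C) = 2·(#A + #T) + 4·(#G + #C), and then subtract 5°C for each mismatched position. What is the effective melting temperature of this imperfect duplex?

Primer base counts: A=2, T=7, G=3, C=2 → A+T=9, G+C=5
Perfect-match Tm = 2(9) + 4(5) = 18 + 20 = 38°C
Mismatches (positions where the bases are not complementary): 3 (at positions 1, 6, 9)
Effective Tm = 38 − 3×5 = 38 − 15 = 23°C

23°C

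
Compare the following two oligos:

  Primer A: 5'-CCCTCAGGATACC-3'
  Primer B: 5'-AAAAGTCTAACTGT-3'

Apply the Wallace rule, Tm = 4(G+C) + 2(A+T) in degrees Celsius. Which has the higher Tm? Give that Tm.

Primer A, 42°C

Primer A: A+T=5, G+C=8 → Tm = 2(5)+4(8) = 42°C
Primer B: A+T=10, G+C=4 → Tm = 2(10)+4(4) = 36°C
42°C vs 36°C → primer A is higher.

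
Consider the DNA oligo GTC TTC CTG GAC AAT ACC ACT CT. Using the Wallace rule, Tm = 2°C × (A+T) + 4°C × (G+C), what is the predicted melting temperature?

Scanning the sequence gives T=7, C=8, G=3, A=5.
AT pairs contribute 12, GC pairs contribute 11.
Tm = 2×12 + 4×11 = 68°C

68°C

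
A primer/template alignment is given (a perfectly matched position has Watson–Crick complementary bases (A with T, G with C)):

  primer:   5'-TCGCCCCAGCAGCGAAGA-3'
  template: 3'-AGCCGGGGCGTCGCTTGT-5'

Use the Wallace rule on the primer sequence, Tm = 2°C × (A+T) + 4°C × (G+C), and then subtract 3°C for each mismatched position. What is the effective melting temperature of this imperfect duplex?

51°C

Primer base counts: A=5, T=1, G=5, C=7 → A+T=6, G+C=12
Perfect-match Tm = 2(6) + 4(12) = 12 + 48 = 60°C
Mismatches (positions where the bases are not complementary): 3 (at positions 4, 8, 17)
Effective Tm = 60 − 3×3 = 60 − 9 = 51°C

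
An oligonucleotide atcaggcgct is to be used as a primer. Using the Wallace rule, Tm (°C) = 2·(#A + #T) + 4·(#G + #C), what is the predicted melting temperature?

Scanning the sequence gives C=3, G=3, T=2, A=2.
So N_AT = 4 and N_GC = 6.
Tm = 2(4) + 4(6) = 8 + 24 = 32°C

32°C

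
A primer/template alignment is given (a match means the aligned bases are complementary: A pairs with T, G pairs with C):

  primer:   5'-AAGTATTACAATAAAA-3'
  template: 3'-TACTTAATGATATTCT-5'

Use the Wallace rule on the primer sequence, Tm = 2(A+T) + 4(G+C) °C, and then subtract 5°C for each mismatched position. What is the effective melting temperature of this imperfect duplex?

Primer base counts: A=10, T=4, G=1, C=1 → A+T=14, G+C=2
Perfect-match Tm = 2(14) + 4(2) = 28 + 8 = 36°C
Mismatches (positions where the bases are not complementary): 4 (at positions 2, 4, 10, 15)
Effective Tm = 36 − 4×5 = 36 − 20 = 16°C

16°C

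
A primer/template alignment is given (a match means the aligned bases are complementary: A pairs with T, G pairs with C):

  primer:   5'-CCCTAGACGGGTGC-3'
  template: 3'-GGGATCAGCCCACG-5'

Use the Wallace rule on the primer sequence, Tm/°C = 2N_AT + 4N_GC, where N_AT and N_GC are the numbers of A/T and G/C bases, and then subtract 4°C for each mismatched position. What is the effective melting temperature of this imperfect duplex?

Primer base counts: A=2, T=2, G=5, C=5 → A+T=4, G+C=10
Perfect-match Tm = 2(4) + 4(10) = 8 + 40 = 48°C
Mismatches (positions where the bases are not complementary): 1 (at position 7)
Effective Tm = 48 − 1×4 = 48 − 4 = 44°C

44°C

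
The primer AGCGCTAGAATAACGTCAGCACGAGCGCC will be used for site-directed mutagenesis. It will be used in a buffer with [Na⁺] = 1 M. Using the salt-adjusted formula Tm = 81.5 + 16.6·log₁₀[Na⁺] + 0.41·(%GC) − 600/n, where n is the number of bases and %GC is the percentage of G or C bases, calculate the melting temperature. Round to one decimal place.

84.8°C

Length n = 29. Scanning the sequence gives C=9, T=3, G=8, A=9.
G+C = 17, so %GC = 17/29 × 100 = 58.621%
Salt term: 16.6 × (0) = 0
GC term: 0.41 × 58.621 = 24.035; length term: −600/29 = −20.69
Tm = 81.5 + (0) + 24.035 − 20.69 = 84.845 → 84.8°C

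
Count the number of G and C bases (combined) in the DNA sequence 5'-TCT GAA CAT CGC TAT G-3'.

C=4, T=5, G=3, A=4
G+C = 3 + 4 = 7

7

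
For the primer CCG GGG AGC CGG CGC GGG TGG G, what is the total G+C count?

20

Scanning the sequence gives G=14, T=1, C=6, A=1.
Total G or C: 14 + 6 = 20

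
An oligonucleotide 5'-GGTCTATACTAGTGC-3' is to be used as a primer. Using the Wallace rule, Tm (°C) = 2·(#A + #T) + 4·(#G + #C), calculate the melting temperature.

44°C

Counting bases: A=3, G=4, C=3, T=5
A+T = 8, G+C = 7
Tm = 4·7 + 2·8 = 28 + 16 = 44°C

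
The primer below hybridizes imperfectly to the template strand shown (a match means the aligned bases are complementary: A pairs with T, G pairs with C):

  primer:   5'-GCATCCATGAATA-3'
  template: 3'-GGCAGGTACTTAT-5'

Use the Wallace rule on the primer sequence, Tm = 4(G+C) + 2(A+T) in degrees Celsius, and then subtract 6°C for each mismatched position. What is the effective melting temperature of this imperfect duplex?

24°C

Primer base counts: A=5, T=3, G=2, C=3 → A+T=8, G+C=5
Perfect-match Tm = 2(8) + 4(5) = 16 + 20 = 36°C
Mismatches (positions where the bases are not complementary): 2 (at positions 1, 3)
Effective Tm = 36 − 2×6 = 36 − 12 = 24°C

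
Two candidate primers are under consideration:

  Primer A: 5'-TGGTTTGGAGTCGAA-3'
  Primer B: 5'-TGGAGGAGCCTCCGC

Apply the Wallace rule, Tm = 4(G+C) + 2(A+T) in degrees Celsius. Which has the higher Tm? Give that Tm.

Primer A: A+T=8, G+C=7 → Tm = 2(8)+4(7) = 44°C
Primer B: A+T=4, G+C=11 → Tm = 2(4)+4(11) = 52°C
44°C vs 52°C → primer B is higher.

Primer B, 52°C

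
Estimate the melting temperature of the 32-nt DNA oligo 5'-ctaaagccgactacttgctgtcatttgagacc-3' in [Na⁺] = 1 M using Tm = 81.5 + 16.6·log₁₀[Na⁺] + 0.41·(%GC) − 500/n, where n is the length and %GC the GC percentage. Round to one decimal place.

Length n = 32. Scanning the sequence gives A=8, T=9, G=6, C=9.
G+C = 15, so %GC = 15/32 × 100 = 46.875%
Salt term: 16.6 × (0) = 0
GC term: 0.41 × 46.875 = 19.219; length term: −500/32 = −15.625
Tm = 81.5 + (0) + 19.219 − 15.625 = 85.094 → 85.1°C

85.1°C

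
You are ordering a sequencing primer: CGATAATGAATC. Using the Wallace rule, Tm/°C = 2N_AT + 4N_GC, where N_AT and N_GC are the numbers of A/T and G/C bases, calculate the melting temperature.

32°C

Counting bases: G=2, C=2, A=5, T=3
A+T = 8, G+C = 4
Tm = 4·4 + 2·8 = 16 + 16 = 32°C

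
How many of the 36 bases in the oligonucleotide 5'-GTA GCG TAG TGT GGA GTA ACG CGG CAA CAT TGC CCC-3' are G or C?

21

Base counts: G=12, C=9, A=8, T=7
Total G or C: 12 + 9 = 21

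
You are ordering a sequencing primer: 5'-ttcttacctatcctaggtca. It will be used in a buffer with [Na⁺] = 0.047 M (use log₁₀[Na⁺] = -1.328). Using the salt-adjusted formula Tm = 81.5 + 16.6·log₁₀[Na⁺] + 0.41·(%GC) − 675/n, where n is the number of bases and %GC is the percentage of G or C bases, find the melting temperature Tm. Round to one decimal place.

42.1°C

Length n = 20. Scanning the sequence gives T=8, G=2, A=4, C=6.
G+C = 8, so %GC = 8/20 × 100 = 40%
Salt term: 16.6 × (-1.328) = -22.045
GC term: 0.41 × 40 = 16.4; length term: −675/20 = −33.75
Tm = 81.5 + (-22.045) + 16.4 − 33.75 = 42.105 → 42.1°C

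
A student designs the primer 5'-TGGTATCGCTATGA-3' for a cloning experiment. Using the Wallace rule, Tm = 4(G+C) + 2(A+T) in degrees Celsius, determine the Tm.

Base counts: A=3, T=5, C=2, G=4
So N_AT = 8 and N_GC = 6.
Tm = 2×8 + 4×6 = 40°C

40°C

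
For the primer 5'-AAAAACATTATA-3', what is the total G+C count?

1

Counting bases: C=1, T=3, A=8, G=0
G+C = 0 + 1 = 1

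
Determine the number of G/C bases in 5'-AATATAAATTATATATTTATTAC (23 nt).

1

C=1, A=11, G=0, T=11
Total G or C: 0 + 1 = 1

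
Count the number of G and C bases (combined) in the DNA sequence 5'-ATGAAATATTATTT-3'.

1

Scanning the sequence gives T=7, G=1, A=6, C=0.
G+C = 1 + 0 = 1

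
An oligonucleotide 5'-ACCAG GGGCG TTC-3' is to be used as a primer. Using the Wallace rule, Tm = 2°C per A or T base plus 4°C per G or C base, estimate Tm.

44°C

Scanning the sequence gives A=2, C=4, T=2, G=5.
A+T = 4, G+C = 9
Tm = 2(4) + 4(9) = 8 + 36 = 44°C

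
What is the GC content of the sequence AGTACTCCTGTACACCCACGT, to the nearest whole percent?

Base counts: T=5, G=3, C=8, A=5
G+C = 3 + 8 = 11 out of 21 bases
%GC = 11/21 × 100 = 52.38% ≈ 52%

52%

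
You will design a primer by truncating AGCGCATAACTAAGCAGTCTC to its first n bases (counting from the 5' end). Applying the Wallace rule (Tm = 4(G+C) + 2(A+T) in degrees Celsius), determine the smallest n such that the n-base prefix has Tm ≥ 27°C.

n = 10

First 9 bases: AGCGCATAA → Tm = 26°C (< 27°C)
First 10 bases: AGCGCATAAC → Tm = 30°C (≥ 27°C)
Each additional base adds 2°C (A/T) or 4°C (G/C), so Tm is non-decreasing in n; n = 10 is the first length to reach 27°C.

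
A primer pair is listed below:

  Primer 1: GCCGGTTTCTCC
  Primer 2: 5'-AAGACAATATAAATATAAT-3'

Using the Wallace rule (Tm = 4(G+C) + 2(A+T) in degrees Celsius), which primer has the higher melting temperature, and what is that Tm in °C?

Primer 1: A+T=4, G+C=8 → Tm = 2(4)+4(8) = 40°C
Primer 2: A+T=17, G+C=2 → Tm = 2(17)+4(2) = 42°C
40°C vs 42°C → primer 2 is higher.

Primer 2, 42°C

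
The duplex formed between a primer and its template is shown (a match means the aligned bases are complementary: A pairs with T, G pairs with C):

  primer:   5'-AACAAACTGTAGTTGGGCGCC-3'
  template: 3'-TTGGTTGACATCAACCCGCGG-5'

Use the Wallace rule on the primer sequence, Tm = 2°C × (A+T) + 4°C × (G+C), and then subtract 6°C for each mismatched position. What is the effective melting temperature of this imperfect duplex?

Primer base counts: A=6, T=4, G=6, C=5 → A+T=10, G+C=11
Perfect-match Tm = 2(10) + 4(11) = 20 + 44 = 64°C
Mismatches (positions where the bases are not complementary): 1 (at position 4)
Effective Tm = 64 − 1×6 = 64 − 6 = 58°C

58°C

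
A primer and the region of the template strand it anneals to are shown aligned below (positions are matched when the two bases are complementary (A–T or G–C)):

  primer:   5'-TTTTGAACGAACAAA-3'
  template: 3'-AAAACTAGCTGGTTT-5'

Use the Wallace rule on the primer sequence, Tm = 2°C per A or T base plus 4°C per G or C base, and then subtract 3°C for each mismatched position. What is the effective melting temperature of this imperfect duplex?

32°C

Primer base counts: A=7, T=4, G=2, C=2 → A+T=11, G+C=4
Perfect-match Tm = 2(11) + 4(4) = 22 + 16 = 38°C
Mismatches (positions where the bases are not complementary): 2 (at positions 7, 11)
Effective Tm = 38 − 2×3 = 38 − 6 = 32°C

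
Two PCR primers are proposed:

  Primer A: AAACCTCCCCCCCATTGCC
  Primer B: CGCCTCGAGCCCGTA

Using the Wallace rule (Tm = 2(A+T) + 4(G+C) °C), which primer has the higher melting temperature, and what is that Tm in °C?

Primer A, 62°C

Primer A: A+T=7, G+C=12 → Tm = 2(7)+4(12) = 62°C
Primer B: A+T=4, G+C=11 → Tm = 2(4)+4(11) = 52°C
62°C vs 52°C → primer A is higher.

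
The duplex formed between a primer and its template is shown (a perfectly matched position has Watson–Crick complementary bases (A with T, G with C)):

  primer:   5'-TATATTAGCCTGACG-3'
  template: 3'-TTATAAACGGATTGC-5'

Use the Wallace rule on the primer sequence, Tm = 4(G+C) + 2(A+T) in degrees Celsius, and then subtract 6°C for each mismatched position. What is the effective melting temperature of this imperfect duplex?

24°C

Primer base counts: A=4, T=5, G=3, C=3 → A+T=9, G+C=6
Perfect-match Tm = 2(9) + 4(6) = 18 + 24 = 42°C
Mismatches (positions where the bases are not complementary): 3 (at positions 1, 7, 12)
Effective Tm = 42 − 3×6 = 42 − 18 = 24°C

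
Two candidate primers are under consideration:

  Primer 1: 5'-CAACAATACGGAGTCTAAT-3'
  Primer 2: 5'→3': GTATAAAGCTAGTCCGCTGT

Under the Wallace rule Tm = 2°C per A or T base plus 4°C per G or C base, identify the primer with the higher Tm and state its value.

Primer 2, 58°C

Primer 1: A+T=12, G+C=7 → Tm = 2(12)+4(7) = 52°C
Primer 2: A+T=11, G+C=9 → Tm = 2(11)+4(9) = 58°C
52°C vs 58°C → primer 2 is higher.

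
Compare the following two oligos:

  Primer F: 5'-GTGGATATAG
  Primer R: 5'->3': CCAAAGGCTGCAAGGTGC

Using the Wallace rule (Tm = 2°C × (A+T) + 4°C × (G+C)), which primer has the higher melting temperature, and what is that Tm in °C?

Primer R, 58°C

Primer F: A+T=6, G+C=4 → Tm = 2(6)+4(4) = 28°C
Primer R: A+T=7, G+C=11 → Tm = 2(7)+4(11) = 58°C
28°C vs 58°C → primer R is higher.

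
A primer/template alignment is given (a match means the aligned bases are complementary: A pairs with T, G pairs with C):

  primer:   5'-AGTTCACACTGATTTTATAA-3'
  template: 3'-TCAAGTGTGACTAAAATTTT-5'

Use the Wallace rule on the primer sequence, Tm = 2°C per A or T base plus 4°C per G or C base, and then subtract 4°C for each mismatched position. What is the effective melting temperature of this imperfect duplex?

Primer base counts: A=7, T=8, G=2, C=3 → A+T=15, G+C=5
Perfect-match Tm = 2(15) + 4(5) = 30 + 20 = 50°C
Mismatches (positions where the bases are not complementary): 1 (at position 18)
Effective Tm = 50 − 1×4 = 50 − 4 = 46°C

46°C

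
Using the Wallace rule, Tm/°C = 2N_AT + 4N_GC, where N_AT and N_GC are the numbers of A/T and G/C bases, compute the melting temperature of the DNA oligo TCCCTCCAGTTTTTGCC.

52°C

Counting bases: A=1, T=7, G=2, C=7
So N_AT = 8 and N_GC = 9.
Tm = 2(8) + 4(9) = 16 + 36 = 52°C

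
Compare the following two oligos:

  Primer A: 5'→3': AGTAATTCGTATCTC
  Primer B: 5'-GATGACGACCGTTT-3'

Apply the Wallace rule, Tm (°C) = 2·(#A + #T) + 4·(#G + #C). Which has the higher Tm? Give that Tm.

Primer B, 42°C

Primer A: A+T=10, G+C=5 → Tm = 2(10)+4(5) = 40°C
Primer B: A+T=7, G+C=7 → Tm = 2(7)+4(7) = 42°C
40°C vs 42°C → primer B is higher.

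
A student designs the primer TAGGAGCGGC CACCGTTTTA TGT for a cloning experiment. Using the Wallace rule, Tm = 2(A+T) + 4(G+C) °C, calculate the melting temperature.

70°C

Base counts: T=7, G=7, A=4, C=5
A+T = 11, G+C = 12
Tm = 2×11 + 4×12 = 70°C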